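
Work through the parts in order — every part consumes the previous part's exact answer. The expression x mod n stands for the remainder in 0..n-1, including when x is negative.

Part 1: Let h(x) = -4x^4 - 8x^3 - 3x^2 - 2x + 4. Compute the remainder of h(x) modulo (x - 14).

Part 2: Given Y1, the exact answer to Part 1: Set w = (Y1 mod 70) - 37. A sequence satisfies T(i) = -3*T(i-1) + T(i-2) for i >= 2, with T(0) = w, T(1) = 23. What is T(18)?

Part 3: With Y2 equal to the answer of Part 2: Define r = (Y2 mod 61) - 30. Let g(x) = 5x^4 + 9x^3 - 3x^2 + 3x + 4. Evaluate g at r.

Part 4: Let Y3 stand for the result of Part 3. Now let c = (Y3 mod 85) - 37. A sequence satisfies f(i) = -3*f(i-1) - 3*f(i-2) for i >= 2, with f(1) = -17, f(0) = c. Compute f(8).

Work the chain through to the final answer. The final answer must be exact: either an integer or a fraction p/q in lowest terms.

Part 1: remainder = value at the root: -4*(14)^4 - 8*(14)^3 - 3*(14)^2 - 2*(14)^1 + 4 = (-153664) + (-21952) + (-588) + (-28) + (4) = -176228; answer -176228
Part 2: Y1 = -176228; w = -5; T(2) = -3*(23) + 1*(-5) = -74; iterating: T(2)=-74, T(3)=245, T(4)=-809, T(5)=2672, T(6)=-8825, T(7)=29147, T(8)=-96266, T(9)=317945, T(10)=-1050101, T(11)=3468248, T(12)=-11454845, T(13)=37832783, T(14)=-124953194, T(15)=412692365, T(16)=-1363030289, T(17)=4501783232, T(18)=-14868379985; answer -14868379985
Part 3: Y2 = -14868379985; r = 20; 5*(20)^4 + 9*(20)^3 - 3*(20)^2 + 3*(20)^1 + 4 = (800000) + (72000) + (-1200) + (60) + (4) = 870864; answer 870864
Part 4: Y3 = 870864; c = 2; f(2) = -3*(-17) - 3*(2) = 45; iterating: f(2)=45, f(3)=-84, f(4)=117, f(5)=-99, f(6)=-54, f(7)=459, f(8)=-1215; answer -1215

-1215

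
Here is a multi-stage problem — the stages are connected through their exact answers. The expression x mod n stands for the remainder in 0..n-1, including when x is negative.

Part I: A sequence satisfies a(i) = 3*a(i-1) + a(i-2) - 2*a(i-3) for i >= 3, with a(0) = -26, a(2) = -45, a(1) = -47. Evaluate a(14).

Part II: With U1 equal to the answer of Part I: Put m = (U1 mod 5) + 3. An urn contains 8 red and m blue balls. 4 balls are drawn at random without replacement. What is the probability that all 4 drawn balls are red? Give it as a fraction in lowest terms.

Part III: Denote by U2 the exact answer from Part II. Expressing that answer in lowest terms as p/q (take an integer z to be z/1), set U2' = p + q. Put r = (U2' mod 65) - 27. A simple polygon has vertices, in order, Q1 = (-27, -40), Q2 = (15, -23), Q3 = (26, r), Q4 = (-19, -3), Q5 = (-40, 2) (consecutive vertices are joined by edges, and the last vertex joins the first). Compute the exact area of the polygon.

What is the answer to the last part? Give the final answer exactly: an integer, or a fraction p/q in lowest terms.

Part I: a(3) = 3*(-45) + 1*(-47) - 2*(-26) = -130; iterating: a(3)=-130, a(4)=-341, a(5)=-1063, a(6)=-3270, a(7)=-10191, a(8)=-31717, a(9)=-98802, a(10)=-307741, a(11)=-958591, a(12)=-2985910, a(13)=-9300839, a(14)=-28971245; answer -28971245
Part II: U1 = -28971245; m = 3; total draws C(11,4) = 330; favorable C(8,4) = 70; P = 7/33; answer 7/33
Part III: U2 = 7/33; threaded value p + q = 40; r = 13; cross terms: (-27*-23 - 15*-40)=1221, (15*13 - 26*-23)=793, (26*-3 - -19*13)=169, (-19*2 - -40*-3)=-158, (-40*-40 - -27*2)=1654; twice the area = |3679| = 3679; area = 3679/2; answer 3679/2

3679/2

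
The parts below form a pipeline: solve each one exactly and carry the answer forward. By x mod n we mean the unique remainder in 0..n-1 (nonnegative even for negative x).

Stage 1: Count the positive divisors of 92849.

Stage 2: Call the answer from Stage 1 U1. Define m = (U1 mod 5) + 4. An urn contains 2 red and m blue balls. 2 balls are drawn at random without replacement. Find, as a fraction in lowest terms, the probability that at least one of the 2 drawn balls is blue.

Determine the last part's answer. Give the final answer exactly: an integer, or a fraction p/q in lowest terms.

Stage 1: 92849 is prime, so its only divisors are 1 and 92849; count = 2; answer 2
Stage 2: U1 = 2; m = 6; total draws C(8,2) = 28; complement C(2,2) = 1; favorable 28 - 1 = 27; P = 27/28; answer 27/28

27/28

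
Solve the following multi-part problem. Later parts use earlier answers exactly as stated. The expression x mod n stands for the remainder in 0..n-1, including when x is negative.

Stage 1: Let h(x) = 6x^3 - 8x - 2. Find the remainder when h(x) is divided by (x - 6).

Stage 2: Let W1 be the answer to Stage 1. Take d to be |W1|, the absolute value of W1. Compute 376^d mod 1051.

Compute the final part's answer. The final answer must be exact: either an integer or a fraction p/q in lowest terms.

Stage 1: remainder = value at the root: 6*(6)^3 - 8*(6)^1 - 2 = (1296) + (-48) + (-2) = 1246; answer 1246
Stage 2: W1 = 1246; d = 1246; squarings mod 1051: 376^1=376, 376^2=542, 376^4=535, 376^8=353, 376^16=591, 376^32=349, 376^64=936, 376^128=613, 376^256=562, 376^512=544, 376^1024=605; 376^1246 = 376^2 * 376^4 * 376^8 * 376^16 * 376^64 * 376^128 * 376^1024 = 310 (mod 1051); answer 310

310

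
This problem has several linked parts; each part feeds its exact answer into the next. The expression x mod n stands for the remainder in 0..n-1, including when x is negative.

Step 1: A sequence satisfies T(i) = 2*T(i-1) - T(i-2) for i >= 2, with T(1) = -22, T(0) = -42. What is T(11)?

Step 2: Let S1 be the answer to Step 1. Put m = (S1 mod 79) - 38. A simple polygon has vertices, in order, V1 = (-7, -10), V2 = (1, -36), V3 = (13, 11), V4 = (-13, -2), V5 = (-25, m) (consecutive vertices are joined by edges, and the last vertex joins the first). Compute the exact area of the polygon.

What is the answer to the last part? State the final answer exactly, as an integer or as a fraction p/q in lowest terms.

Step 1: T(2) = 2*(-22) - 1*(-42) = -2; iterating: T(2)=-2, T(3)=18, T(4)=38, T(5)=58, T(6)=78, T(7)=98, T(8)=118, T(9)=138, T(10)=158, T(11)=178; answer 178
Step 2: S1 = 178; m = -18; cross terms: (-7*-36 - 1*-10)=262, (1*11 - 13*-36)=479, (13*-2 - -13*11)=117, (-13*-18 - -25*-2)=184, (-25*-10 - -7*-18)=124; twice the area = |1166| = 1166; area = 583; answer 583

583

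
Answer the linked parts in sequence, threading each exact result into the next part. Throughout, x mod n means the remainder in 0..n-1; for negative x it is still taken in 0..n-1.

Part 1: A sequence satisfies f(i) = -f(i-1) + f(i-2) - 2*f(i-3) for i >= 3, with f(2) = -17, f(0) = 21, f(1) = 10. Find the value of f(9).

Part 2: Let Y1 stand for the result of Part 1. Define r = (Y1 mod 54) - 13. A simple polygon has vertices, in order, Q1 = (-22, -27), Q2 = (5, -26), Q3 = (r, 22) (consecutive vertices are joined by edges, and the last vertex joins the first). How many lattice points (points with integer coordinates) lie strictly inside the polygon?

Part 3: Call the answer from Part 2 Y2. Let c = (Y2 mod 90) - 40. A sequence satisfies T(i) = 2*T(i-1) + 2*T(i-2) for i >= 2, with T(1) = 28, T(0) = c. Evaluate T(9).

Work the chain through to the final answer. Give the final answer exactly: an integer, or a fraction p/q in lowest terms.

Part 1: f(3) = -1*(-17) + 1*(10) - 2*(21) = -15; iterating: f(3)=-15, f(4)=-22, f(5)=41, f(6)=-33, f(7)=118, f(8)=-233, f(9)=417; answer 417
Part 2: Y1 = 417; r = 26; cross terms: (-22*-26 - 5*-27)=707, (5*22 - 26*-26)=786, (26*-27 - -22*22)=-218; twice the area = |1275| = 1275; area = 1275/2; boundary points = 1 + 3 + 1 = 5; strictly interior points = area - boundary/2 + 1 = 636; answer 636
Part 3: Y2 = 636; c = -34; T(2) = 2*(28) + 2*(-34) = -12; iterating: T(2)=-12, T(3)=32, T(4)=40, T(5)=144, T(6)=368, T(7)=1024, T(8)=2784, T(9)=7616; answer 7616

7616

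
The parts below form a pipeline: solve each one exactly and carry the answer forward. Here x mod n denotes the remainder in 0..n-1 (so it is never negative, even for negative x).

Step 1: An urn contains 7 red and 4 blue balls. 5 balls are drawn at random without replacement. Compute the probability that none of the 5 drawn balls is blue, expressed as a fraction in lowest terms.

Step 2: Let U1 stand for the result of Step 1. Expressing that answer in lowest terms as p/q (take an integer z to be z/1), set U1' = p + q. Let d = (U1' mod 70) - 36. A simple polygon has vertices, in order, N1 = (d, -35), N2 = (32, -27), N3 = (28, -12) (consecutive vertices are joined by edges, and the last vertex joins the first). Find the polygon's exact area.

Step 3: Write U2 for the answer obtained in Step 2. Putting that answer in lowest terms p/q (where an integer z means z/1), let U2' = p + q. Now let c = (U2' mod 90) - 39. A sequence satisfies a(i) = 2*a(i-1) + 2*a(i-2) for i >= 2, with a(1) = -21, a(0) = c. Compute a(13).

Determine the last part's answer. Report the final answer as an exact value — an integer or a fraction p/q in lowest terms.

1129536

Step 1: total draws C(11,5) = 462; favorable C(7,5) = 21; P = 1/22; answer 1/22
Step 2: U1 = 1/22; threaded value p + q = 23; d = -13; cross terms: (-13*-27 - 32*-35)=1471, (32*-12 - 28*-27)=372, (28*-35 - -13*-12)=-1136; twice the area = |707| = 707; area = 707/2; answer 707/2
Step 3: U2 = 707/2; threaded value p + q = 709; c = 40; a(2) = 2*(-21) + 2*(40) = 38; iterating: a(2)=38, a(3)=34, a(4)=144, a(5)=356, a(6)=1000, a(7)=2712, a(8)=7424, a(9)=20272, a(10)=55392, a(11)=151328, a(12)=413440, a(13)=1129536; answer 1129536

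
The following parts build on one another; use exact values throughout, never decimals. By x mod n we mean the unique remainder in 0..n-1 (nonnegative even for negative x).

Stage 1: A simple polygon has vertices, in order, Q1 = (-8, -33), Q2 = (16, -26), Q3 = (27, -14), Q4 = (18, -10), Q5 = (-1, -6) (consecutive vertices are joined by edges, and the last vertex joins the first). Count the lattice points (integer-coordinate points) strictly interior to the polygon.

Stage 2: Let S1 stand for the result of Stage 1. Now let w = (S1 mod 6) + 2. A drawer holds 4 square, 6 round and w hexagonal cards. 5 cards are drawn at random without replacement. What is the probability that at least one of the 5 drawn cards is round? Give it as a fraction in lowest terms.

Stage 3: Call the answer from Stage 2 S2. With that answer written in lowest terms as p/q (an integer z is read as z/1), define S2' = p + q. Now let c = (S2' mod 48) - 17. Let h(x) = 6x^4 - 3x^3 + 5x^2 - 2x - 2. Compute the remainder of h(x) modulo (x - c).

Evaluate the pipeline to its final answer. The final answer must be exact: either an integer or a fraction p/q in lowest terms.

Stage 1: cross terms: (-8*-26 - 16*-33)=736, (16*-14 - 27*-26)=478, (27*-10 - 18*-14)=-18, (18*-6 - -1*-10)=-118, (-1*-33 - -8*-6)=-15; twice the area = |1063| = 1063; area = 1063/2; boundary points = 1 + 1 + 1 + 1 + 1 = 5; strictly interior points = area - boundary/2 + 1 = 530; answer 530
Stage 2: S1 = 530; w = 4; total draws C(14,5) = 2002; complement C(8,5) = 56; favorable 2002 - 56 = 1946; P = 139/143; answer 139/143
Stage 3: S2 = 139/143; threaded value p + q = 282; c = 25; remainder = value at the root: 6*(25)^4 - 3*(25)^3 + 5*(25)^2 - 2*(25)^1 - 2 = (2343750) + (-46875) + (3125) + (-50) + (-2) = 2299948; answer 2299948

2299948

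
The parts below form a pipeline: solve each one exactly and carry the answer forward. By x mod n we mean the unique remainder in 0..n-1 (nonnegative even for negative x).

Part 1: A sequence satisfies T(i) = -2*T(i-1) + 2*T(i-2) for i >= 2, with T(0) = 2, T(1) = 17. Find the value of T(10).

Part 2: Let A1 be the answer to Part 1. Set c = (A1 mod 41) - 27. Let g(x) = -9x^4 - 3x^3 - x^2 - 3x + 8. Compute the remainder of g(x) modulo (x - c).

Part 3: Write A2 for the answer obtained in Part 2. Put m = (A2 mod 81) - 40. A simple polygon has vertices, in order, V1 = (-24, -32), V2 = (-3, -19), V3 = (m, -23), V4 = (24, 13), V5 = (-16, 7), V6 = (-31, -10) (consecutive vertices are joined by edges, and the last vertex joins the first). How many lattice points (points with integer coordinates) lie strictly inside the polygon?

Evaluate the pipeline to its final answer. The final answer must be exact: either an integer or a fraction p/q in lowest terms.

1811

Part 1: T(2) = -2*(17) + 2*(2) = -30; iterating: T(2)=-30, T(3)=94, T(4)=-248, T(5)=684, T(6)=-1864, T(7)=5096, T(8)=-13920, T(9)=38032, T(10)=-103904; answer -103904
Part 2: A1 = -103904; c = 4; remainder = value at the root: -9*(4)^4 - 3*(4)^3 - 1*(4)^2 - 3*(4)^1 + 8 = (-2304) + (-192) + (-16) + (-12) + (8) = -2516; answer -2516
Part 3: A2 = -2516; m = 36; cross terms: (-24*-19 - -3*-32)=360, (-3*-23 - 36*-19)=753, (36*13 - 24*-23)=1020, (24*7 - -16*13)=376, (-16*-10 - -31*7)=377, (-31*-32 - -24*-10)=752; twice the area = |3638| = 3638; area = 1819; boundary points = 1 + 1 + 12 + 2 + 1 + 1 = 18; strictly interior points = area - boundary/2 + 1 = 1811; answer 1811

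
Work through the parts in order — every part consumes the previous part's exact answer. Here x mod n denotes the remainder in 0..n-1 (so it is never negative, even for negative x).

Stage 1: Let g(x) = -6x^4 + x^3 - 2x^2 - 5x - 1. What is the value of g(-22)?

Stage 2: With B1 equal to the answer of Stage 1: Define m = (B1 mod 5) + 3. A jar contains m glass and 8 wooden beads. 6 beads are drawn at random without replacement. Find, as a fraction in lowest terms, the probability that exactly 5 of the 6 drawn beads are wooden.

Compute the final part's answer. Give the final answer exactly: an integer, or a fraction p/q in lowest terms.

70/429

Stage 1: -6*(-22)^4 + 1*(-22)^3 - 2*(-22)^2 - 5*(-22)^1 - 1 = (-1405536) + (-10648) + (-968) + (110) + (-1) = -1417043; answer -1417043
Stage 2: B1 = -1417043; m = 5; total draws C(13,6) = 1716; favorable C(8,5)*C(5,1) = 280; P = 70/429; answer 70/429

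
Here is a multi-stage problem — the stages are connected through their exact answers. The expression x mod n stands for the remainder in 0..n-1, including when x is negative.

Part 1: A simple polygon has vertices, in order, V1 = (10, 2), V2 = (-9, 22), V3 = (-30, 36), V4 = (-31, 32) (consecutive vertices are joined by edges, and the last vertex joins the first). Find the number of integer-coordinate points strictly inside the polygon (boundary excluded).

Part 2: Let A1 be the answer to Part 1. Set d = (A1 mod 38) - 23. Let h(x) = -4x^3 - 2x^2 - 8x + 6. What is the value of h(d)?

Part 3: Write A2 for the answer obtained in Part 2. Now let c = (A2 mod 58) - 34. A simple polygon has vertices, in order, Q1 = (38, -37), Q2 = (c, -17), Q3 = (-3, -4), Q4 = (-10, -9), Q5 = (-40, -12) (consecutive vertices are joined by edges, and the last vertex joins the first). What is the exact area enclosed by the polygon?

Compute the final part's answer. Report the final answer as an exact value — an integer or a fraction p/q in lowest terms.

460

Part 1: cross terms: (10*22 - -9*2)=238, (-9*36 - -30*22)=336, (-30*32 - -31*36)=156, (-31*2 - 10*32)=-382; twice the area = |348| = 348; area = 174; boundary points = 1 + 7 + 1 + 1 = 10; strictly interior points = area - boundary/2 + 1 = 170; answer 170
Part 2: A1 = 170; d = -5; -4*(-5)^3 - 2*(-5)^2 - 8*(-5)^1 + 6 = (500) + (-50) + (40) + (6) = 496; answer 496
Part 3: A2 = 496; c = -2; cross terms: (38*-17 - -2*-37)=-720, (-2*-4 - -3*-17)=-43, (-3*-9 - -10*-4)=-13, (-10*-12 - -40*-9)=-240, (-40*-37 - 38*-12)=1936; twice the area = |920| = 920; area = 460; answer 460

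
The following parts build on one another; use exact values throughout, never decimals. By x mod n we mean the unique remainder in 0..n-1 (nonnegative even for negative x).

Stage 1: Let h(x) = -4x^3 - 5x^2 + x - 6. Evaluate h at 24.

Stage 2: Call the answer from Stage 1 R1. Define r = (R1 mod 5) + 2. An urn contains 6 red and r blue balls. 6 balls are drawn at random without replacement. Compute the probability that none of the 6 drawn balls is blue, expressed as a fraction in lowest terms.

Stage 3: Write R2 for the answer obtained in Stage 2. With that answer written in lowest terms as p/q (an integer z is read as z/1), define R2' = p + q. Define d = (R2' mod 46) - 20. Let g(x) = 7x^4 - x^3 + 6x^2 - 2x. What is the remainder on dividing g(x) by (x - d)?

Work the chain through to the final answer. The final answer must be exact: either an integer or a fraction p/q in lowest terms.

Stage 1: -4*(24)^3 - 5*(24)^2 + 1*(24)^1 - 6 = (-55296) + (-2880) + (24) + (-6) = -58158; answer -58158
Stage 2: R1 = -58158; r = 4; total draws C(10,6) = 210; favorable C(6,6) = 1; P = 1/210; answer 1/210
Stage 3: R2 = 1/210; threaded value p + q = 211; d = 7; remainder = value at the root: 7*(7)^4 - 1*(7)^3 + 6*(7)^2 - 2*(7)^1 = (16807) + (-343) + (294) + (-14) = 16744; answer 16744

16744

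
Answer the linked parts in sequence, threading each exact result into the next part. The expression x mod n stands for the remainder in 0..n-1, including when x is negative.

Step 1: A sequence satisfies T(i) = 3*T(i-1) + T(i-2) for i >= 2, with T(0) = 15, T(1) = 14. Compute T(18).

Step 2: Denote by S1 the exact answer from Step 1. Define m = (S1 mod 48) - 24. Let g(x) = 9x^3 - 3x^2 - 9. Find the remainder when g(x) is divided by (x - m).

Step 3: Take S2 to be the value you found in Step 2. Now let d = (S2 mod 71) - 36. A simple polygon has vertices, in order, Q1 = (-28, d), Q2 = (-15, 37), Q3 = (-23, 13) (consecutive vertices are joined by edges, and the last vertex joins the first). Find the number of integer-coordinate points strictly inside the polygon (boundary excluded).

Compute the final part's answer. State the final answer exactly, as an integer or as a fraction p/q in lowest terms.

120

Step 1: T(2) = 3*(14) + 1*(15) = 57; iterating: T(2)=57, T(3)=185, T(4)=612, T(5)=2021, T(6)=6675, T(7)=22046, T(8)=72813, T(9)=240485, T(10)=794268, T(11)=2623289, T(12)=8664135, T(13)=28615694, T(14)=94511217, T(15)=312149345, T(16)=1030959252, T(17)=3405027101, T(18)=11246040555; answer 11246040555
Step 2: S1 = 11246040555; m = 3; remainder = value at the root: 9*(3)^3 - 3*(3)^2 - 9 = (243) + (-27) + (-9) = 207; answer 207
Step 3: S2 = 207; d = 29; cross terms: (-28*37 - -15*29)=-601, (-15*13 - -23*37)=656, (-23*29 - -28*13)=-303; twice the area = |-248| = 248; area = 124; boundary points = 1 + 8 + 1 = 10; strictly interior points = area - boundary/2 + 1 = 120; answer 120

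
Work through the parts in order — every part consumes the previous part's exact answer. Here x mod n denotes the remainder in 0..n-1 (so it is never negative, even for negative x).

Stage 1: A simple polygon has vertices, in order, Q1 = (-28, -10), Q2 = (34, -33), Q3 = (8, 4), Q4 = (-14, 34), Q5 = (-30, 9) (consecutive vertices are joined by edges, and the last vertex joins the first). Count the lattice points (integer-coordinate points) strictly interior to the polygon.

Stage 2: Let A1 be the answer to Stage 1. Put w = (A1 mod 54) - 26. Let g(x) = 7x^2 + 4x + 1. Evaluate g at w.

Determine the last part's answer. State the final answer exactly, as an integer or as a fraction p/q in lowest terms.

2092

Stage 1: cross terms: (-28*-33 - 34*-10)=1264, (34*4 - 8*-33)=400, (8*34 - -14*4)=328, (-14*9 - -30*34)=894, (-30*-10 - -28*9)=552; twice the area = |3438| = 3438; area = 1719; boundary points = 1 + 1 + 2 + 1 + 1 = 6; strictly interior points = area - boundary/2 + 1 = 1717; answer 1717
Stage 2: A1 = 1717; w = 17; 7*(17)^2 + 4*(17)^1 + 1 = (2023) + (68) + (1) = 2092; answer 2092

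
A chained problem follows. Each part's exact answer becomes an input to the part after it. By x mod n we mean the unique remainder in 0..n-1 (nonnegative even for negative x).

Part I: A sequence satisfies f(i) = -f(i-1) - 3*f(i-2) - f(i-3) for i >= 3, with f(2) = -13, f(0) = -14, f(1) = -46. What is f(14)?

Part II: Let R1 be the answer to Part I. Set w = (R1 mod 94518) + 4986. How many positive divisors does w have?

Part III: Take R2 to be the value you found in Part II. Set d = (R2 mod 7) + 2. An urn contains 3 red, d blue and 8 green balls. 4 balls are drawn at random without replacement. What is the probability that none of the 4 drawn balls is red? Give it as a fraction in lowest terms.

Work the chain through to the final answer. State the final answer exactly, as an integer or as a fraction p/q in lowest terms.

30/91

Part I: f(3) = -1*(-13) - 3*(-46) - 1*(-14) = 165; iterating: f(3)=165, f(4)=-80, f(5)=-402, f(6)=477, f(7)=809, f(8)=-1838, f(9)=-1066, f(10)=5771, f(11)=-735, f(12)=-15512, f(13)=11946, f(14)=35325; answer 35325
Part II: R1 = 35325; w = 40311; 40311 = 3^3 * 1493; number of divisors = (3+1) * (1+1) = 8; answer 8
Part III: R2 = 8; d = 3; total draws C(14,4) = 1001; favorable C(11,4) = 330; P = 30/91; answer 30/91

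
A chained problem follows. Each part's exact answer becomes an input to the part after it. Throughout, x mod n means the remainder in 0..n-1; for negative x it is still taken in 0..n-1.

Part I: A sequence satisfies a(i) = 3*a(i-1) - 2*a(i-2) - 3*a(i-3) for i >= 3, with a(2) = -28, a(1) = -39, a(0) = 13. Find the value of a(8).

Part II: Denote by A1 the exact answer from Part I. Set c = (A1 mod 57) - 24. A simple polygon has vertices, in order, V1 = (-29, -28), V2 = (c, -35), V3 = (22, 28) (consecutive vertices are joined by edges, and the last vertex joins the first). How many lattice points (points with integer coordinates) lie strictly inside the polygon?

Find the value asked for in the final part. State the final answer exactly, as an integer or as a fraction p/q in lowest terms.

Part I: a(3) = 3*(-28) - 2*(-39) - 3*(13) = -45; iterating: a(3)=-45, a(4)=38, a(5)=288, a(6)=923, a(7)=2079, a(8)=3527; answer 3527
Part II: A1 = 3527; c = 26; cross terms: (-29*-35 - 26*-28)=1743, (26*28 - 22*-35)=1498, (22*-28 - -29*28)=196; twice the area = |3437| = 3437; area = 3437/2; boundary points = 1 + 1 + 1 = 3; strictly interior points = area - boundary/2 + 1 = 1718; answer 1718

1718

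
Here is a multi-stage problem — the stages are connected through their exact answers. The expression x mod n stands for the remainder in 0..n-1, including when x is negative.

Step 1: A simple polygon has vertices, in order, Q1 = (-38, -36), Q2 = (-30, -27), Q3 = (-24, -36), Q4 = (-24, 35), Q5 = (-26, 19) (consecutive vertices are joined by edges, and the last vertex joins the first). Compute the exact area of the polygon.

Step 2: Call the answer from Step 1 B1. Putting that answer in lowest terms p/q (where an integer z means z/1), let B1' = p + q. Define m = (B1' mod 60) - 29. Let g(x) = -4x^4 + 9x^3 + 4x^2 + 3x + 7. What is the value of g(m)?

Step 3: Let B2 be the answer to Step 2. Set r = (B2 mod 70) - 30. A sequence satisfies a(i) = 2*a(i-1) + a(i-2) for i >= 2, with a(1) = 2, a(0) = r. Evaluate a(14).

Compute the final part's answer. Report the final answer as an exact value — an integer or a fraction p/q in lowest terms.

Step 1: cross terms: (-38*-27 - -30*-36)=-54, (-30*-36 - -24*-27)=432, (-24*35 - -24*-36)=-1704, (-24*19 - -26*35)=454, (-26*-36 - -38*19)=1658; twice the area = |786| = 786; area = 393; answer 393
Step 2: B1 = 393; threaded value p + q = 394; m = 5; -4*(5)^4 + 9*(5)^3 + 4*(5)^2 + 3*(5)^1 + 7 = (-2500) + (1125) + (100) + (15) + (7) = -1253; answer -1253
Step 3: B2 = -1253; r = -23; a(2) = 2*(2) + 1*(-23) = -19; iterating: a(2)=-19, a(3)=-36, a(4)=-91, a(5)=-218, a(6)=-527, a(7)=-1272, a(8)=-3071, a(9)=-7414, a(10)=-17899, a(11)=-43212, a(12)=-104323, a(13)=-251858, a(14)=-608039; answer -608039

-608039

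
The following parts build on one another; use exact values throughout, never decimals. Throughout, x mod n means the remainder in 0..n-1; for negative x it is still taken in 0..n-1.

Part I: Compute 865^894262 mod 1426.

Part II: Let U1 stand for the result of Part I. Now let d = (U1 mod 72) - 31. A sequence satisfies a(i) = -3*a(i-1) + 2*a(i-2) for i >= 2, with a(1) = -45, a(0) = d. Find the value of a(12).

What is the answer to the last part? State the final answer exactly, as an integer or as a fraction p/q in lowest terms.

Part I: squarings mod 1426: 865^1=865, 865^2=1001, 865^4=949, 865^8=795, 865^16=307, 865^32=133, 865^64=577, 865^128=671, 865^256=1051, 865^512=877, 865^1024=515, 865^2048=1415, 865^4096=121, 865^8192=381, 865^16384=1135, 865^32768=547, 865^65536=1175, 865^131072=257, 865^262144=453, 865^524288=1291; 865^894262 = 865^2 * 865^4 * 865^16 * 865^32 * 865^256 * 865^1024 * 865^8192 * 865^32768 * 865^65536 * 865^262144 * 865^524288 = 417 (mod 1426); answer 417
Part II: U1 = 417; d = 26; a(2) = -3*(-45) + 2*(26) = 187; iterating: a(2)=187, a(3)=-651, a(4)=2327, a(5)=-8283, a(6)=29503, a(7)=-105075, a(8)=374231, a(9)=-1332843, a(10)=4746991, a(11)=-16906659, a(12)=60213959; answer 60213959

60213959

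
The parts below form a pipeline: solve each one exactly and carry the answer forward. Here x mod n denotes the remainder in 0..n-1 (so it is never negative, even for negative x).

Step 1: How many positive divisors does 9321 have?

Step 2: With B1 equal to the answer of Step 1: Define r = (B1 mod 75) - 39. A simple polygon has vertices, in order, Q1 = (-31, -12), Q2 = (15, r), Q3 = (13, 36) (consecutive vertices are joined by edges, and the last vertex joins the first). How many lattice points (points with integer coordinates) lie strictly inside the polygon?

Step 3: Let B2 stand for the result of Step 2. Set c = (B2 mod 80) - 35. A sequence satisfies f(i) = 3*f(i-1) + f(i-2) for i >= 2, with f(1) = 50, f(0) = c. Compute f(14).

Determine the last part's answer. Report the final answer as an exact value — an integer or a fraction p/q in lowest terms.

Step 1: 9321 = 3 * 13 * 239; number of divisors = (1+1) * (1+1) * (1+1) = 8; answer 8
Step 2: B1 = 8; r = -31; cross terms: (-31*-31 - 15*-12)=1141, (15*36 - 13*-31)=943, (13*-12 - -31*36)=960; twice the area = |3044| = 3044; area = 1522; boundary points = 1 + 1 + 4 = 6; strictly interior points = area - boundary/2 + 1 = 1520; answer 1520
Step 3: B2 = 1520; c = -35; f(2) = 3*(50) + 1*(-35) = 115; iterating: f(2)=115, f(3)=395, f(4)=1300, f(5)=4295, f(6)=14185, f(7)=46850, f(8)=154735, f(9)=511055, f(10)=1687900, f(11)=5574755, f(12)=18412165, f(13)=60811250, f(14)=200845915; answer 200845915

200845915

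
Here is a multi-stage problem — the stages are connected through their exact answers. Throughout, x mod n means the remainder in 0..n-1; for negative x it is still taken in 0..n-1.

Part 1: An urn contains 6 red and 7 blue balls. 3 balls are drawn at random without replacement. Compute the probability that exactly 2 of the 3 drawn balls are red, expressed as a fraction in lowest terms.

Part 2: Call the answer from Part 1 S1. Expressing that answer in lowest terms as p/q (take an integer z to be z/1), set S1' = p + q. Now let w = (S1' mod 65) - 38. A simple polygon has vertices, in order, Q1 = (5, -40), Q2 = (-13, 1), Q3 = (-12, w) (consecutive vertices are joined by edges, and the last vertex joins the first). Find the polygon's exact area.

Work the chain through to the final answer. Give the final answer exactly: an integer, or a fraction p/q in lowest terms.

643/2

Part 1: total draws C(13,3) = 286; favorable C(6,2)*C(7,1) = 105; P = 105/286; answer 105/286
Part 2: S1 = 105/286; threaded value p + q = 391; w = -37; cross terms: (5*1 - -13*-40)=-515, (-13*-37 - -12*1)=493, (-12*-40 - 5*-37)=665; twice the area = |643| = 643; area = 643/2; answer 643/2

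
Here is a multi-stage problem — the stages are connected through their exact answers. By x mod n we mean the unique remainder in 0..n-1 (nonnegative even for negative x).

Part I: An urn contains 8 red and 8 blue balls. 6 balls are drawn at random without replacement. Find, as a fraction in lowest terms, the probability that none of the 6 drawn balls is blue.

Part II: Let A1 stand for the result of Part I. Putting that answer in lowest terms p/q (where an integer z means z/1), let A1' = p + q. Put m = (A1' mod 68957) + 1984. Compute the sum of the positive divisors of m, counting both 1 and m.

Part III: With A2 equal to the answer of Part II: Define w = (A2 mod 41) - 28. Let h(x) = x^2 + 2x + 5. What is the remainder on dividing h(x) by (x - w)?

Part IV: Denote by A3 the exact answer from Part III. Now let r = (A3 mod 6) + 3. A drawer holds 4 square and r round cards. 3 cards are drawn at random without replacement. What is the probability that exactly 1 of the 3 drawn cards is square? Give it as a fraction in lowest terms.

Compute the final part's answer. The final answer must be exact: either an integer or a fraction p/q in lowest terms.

28/55

Part I: total draws C(16,6) = 8008; favorable C(8,6) = 28; P = 1/286; answer 1/286
Part II: A1 = 1/286; threaded value p + q = 287; m = 2271; 2271 = 3 * 757; sigma = (1 + 3) * (1 + 757) = 4 * 758 = 3032; answer 3032
Part III: A2 = 3032; w = 11; remainder = value at the root: 1*(11)^2 + 2*(11)^1 + 5 = (121) + (22) + (5) = 148; answer 148
Part IV: A3 = 148; r = 7; total draws C(11,3) = 165; favorable C(4,1)*C(7,2) = 84; P = 28/55; answer 28/55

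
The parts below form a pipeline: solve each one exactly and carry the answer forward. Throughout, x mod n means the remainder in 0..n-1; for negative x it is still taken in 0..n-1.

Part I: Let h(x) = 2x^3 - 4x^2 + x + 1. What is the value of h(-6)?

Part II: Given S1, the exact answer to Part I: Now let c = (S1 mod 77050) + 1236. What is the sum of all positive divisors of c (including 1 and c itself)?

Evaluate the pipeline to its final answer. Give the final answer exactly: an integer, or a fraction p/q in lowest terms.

93252

Part I: 2*(-6)^3 - 4*(-6)^2 + 1*(-6)^1 + 1 = (-432) + (-144) + (-6) + (1) = -581; answer -581
Part II: S1 = -581; c = 77705; 77705 = 5 * 15541; sigma = (1 + 5) * (1 + 15541) = 6 * 15542 = 93252; answer 93252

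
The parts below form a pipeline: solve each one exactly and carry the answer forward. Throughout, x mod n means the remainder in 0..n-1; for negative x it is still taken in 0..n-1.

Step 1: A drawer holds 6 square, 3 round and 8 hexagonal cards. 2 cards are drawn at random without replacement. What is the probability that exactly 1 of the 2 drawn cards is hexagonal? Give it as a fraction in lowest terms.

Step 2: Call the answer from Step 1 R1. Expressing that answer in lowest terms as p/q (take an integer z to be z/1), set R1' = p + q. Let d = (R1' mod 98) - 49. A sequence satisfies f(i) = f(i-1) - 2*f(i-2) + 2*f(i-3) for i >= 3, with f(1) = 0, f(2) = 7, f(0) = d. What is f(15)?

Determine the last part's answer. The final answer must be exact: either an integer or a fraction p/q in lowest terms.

Step 1: total draws C(17,2) = 136; favorable C(8,1)*C(9,1) = 72; P = 9/17; answer 9/17
Step 2: R1 = 9/17; threaded value p + q = 26; d = -23; f(3) = 1*(7) - 2*(0) + 2*(-23) = -39; iterating: f(3)=-39, f(4)=-53, f(5)=39, f(6)=67, f(7)=-117, f(8)=-173, f(9)=195, f(10)=307, f(11)=-429, f(12)=-653, f(13)=819, f(14)=1267, f(15)=-1677; answer -1677

-1677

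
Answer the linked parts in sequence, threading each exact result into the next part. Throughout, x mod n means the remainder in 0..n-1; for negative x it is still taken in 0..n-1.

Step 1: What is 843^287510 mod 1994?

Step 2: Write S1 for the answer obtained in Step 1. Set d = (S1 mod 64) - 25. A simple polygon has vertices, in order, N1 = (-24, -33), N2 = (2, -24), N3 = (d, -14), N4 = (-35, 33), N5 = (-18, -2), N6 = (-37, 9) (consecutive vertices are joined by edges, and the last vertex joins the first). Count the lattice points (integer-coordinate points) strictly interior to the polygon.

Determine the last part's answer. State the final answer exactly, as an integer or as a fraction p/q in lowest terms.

1847

Step 1: squarings mod 1994: 843^1=843, 843^2=785, 843^4=79, 843^8=259, 843^16=1279, 843^32=761, 843^64=861, 843^128=1547, 843^256=409, 843^512=1779, 843^1024=363, 843^2048=165, 843^4096=1303, 843^8192=915, 843^16384=1739, 843^32768=1217, 843^65536=1541, 843^131072=1821, 843^262144=19; 843^287510 = 843^2 * 843^4 * 843^16 * 843^256 * 843^512 * 843^8192 * 843^16384 * 843^262144 = 55 (mod 1994); answer 55
Step 2: S1 = 55; d = 30; cross terms: (-24*-24 - 2*-33)=642, (2*-14 - 30*-24)=692, (30*33 - -35*-14)=500, (-35*-2 - -18*33)=664, (-18*9 - -37*-2)=-236, (-37*-33 - -24*9)=1437; twice the area = |3699| = 3699; area = 3699/2; boundary points = 1 + 2 + 1 + 1 + 1 + 1 = 7; strictly interior points = area - boundary/2 + 1 = 1847; answer 1847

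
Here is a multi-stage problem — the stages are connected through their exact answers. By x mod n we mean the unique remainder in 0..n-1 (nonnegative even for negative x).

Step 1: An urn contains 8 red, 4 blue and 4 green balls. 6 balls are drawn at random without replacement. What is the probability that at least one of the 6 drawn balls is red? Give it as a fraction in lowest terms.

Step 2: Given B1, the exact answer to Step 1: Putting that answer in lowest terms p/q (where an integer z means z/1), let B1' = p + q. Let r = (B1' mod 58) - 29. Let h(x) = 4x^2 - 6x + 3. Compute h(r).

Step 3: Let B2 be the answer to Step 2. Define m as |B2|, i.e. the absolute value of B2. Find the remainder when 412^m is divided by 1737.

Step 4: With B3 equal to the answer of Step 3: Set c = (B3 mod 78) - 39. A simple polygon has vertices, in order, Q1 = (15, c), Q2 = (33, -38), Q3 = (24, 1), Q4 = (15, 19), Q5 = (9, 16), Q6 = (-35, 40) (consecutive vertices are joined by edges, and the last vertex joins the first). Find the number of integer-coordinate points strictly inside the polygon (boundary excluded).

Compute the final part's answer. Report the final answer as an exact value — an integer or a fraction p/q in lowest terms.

351

Step 1: total draws C(16,6) = 8008; complement C(8,6) = 28; favorable 8008 - 28 = 7980; P = 285/286; answer 285/286
Step 2: B1 = 285/286; threaded value p + q = 571; r = 20; 4*(20)^2 - 6*(20)^1 + 3 = (1600) + (-120) + (3) = 1483; answer 1483
Step 3: B2 = 1483; m = 1483; squarings mod 1737: 412^1=412, 412^2=1255, 412^4=1303, 412^8=760, 412^16=916, 412^32=85, 412^64=277, 412^128=301, 412^256=277, 412^512=301, 412^1024=277; 412^1483 = 412^1 * 412^2 * 412^8 * 412^64 * 412^128 * 412^256 * 412^1024 = 1294 (mod 1737); answer 1294
Step 4: B3 = 1294; c = 7; cross terms: (15*-38 - 33*7)=-801, (33*1 - 24*-38)=945, (24*19 - 15*1)=441, (15*16 - 9*19)=69, (9*40 - -35*16)=920, (-35*7 - 15*40)=-845; twice the area = |729| = 729; area = 729/2; boundary points = 9 + 3 + 9 + 3 + 4 + 1 = 29; strictly interior points = area - boundary/2 + 1 = 351; answer 351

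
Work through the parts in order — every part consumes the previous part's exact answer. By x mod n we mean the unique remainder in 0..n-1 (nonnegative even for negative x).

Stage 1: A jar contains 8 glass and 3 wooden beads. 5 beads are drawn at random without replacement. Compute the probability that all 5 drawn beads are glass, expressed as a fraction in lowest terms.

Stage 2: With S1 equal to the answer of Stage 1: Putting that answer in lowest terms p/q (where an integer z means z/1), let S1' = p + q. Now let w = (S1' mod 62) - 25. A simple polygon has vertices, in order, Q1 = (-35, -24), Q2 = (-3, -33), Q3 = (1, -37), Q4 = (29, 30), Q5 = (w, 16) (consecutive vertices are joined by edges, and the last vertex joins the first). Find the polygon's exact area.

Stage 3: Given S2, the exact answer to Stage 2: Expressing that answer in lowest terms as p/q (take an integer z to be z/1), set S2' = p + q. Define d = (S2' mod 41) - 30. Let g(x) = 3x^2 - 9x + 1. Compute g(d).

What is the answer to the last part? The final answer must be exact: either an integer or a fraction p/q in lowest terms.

2785

Stage 1: total draws C(11,5) = 462; favorable C(8,5) = 56; P = 4/33; answer 4/33
Stage 2: S1 = 4/33; threaded value p + q = 37; w = 12; cross terms: (-35*-33 - -3*-24)=1083, (-3*-37 - 1*-33)=144, (1*30 - 29*-37)=1103, (29*16 - 12*30)=104, (12*-24 - -35*16)=272; twice the area = |2706| = 2706; area = 1353; answer 1353
Stage 3: S2 = 1353; threaded value p + q = 1354; d = -29; 3*(-29)^2 - 9*(-29)^1 + 1 = (2523) + (261) + (1) = 2785; answer 2785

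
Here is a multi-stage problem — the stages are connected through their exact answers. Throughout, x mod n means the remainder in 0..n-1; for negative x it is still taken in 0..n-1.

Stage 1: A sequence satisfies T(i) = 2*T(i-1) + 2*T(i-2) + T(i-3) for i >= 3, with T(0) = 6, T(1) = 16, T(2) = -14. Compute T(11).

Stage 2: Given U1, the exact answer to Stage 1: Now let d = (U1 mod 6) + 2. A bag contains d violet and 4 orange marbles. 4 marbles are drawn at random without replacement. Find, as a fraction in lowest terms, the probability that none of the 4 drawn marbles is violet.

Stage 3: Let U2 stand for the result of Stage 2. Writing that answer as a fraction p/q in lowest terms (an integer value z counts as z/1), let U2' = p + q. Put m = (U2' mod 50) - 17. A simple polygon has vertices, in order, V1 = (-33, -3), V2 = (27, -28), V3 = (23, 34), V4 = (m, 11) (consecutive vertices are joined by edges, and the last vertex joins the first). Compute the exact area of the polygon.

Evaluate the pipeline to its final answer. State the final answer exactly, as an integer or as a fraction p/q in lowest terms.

1610

Stage 1: T(3) = 2*(-14) + 2*(16) + 1*(6) = 10; iterating: T(3)=10, T(4)=8, T(5)=22, T(6)=70, T(7)=192, T(8)=546, T(9)=1546, T(10)=4376, T(11)=12390; answer 12390
Stage 2: U1 = 12390; d = 2; total draws C(6,4) = 15; favorable C(4,4) = 1; P = 1/15; answer 1/15
Stage 3: U2 = 1/15; threaded value p + q = 16; m = -1; cross terms: (-33*-28 - 27*-3)=1005, (27*34 - 23*-28)=1562, (23*11 - -1*34)=287, (-1*-3 - -33*11)=366; twice the area = |3220| = 3220; area = 1610; answer 1610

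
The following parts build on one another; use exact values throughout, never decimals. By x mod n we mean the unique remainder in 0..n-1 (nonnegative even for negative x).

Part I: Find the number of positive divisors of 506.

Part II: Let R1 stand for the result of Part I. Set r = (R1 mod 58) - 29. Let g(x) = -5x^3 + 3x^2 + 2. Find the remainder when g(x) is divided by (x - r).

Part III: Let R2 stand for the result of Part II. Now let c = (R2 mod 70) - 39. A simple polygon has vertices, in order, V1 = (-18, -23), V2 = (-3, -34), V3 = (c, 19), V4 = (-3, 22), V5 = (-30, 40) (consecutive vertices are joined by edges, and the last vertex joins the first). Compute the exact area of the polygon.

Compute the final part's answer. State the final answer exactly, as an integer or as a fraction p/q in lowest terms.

1989/2

Part I: 506 = 2 * 11 * 23; number of divisors = (1+1) * (1+1) * (1+1) = 8; answer 8
Part II: R1 = 8; r = -21; remainder = value at the root: -5*(-21)^3 + 3*(-21)^2 + 2 = (46305) + (1323) + (2) = 47630; answer 47630
Part III: R2 = 47630; c = -9; cross terms: (-18*-34 - -3*-23)=543, (-3*19 - -9*-34)=-363, (-9*22 - -3*19)=-141, (-3*40 - -30*22)=540, (-30*-23 - -18*40)=1410; twice the area = |1989| = 1989; area = 1989/2; answer 1989/2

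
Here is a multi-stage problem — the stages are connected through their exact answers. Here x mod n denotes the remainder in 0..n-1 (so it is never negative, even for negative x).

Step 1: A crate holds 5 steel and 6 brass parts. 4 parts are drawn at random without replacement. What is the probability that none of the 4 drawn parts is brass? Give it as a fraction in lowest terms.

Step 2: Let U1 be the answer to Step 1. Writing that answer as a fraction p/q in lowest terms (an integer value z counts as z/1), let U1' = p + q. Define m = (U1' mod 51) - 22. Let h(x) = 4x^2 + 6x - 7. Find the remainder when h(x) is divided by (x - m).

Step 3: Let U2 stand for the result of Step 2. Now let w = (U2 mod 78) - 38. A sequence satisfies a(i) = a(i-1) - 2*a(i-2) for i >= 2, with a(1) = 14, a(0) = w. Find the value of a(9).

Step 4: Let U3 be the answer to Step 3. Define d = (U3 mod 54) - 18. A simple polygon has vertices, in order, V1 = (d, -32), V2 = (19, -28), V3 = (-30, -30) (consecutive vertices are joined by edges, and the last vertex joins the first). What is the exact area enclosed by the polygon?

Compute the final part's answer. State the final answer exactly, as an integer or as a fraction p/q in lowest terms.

Step 1: total draws C(11,4) = 330; favorable C(5,4) = 5; P = 1/66; answer 1/66
Step 2: U1 = 1/66; threaded value p + q = 67; m = -6; remainder = value at the root: 4*(-6)^2 + 6*(-6)^1 - 7 = (144) + (-36) + (-7) = 101; answer 101
Step 3: U2 = 101; w = -15; a(2) = 1*(14) - 2*(-15) = 44; iterating: a(2)=44, a(3)=16, a(4)=-72, a(5)=-104, a(6)=40, a(7)=248, a(8)=168, a(9)=-328; answer -328
Step 4: U3 = -328; d = 32; cross terms: (32*-28 - 19*-32)=-288, (19*-30 - -30*-28)=-1410, (-30*-32 - 32*-30)=1920; twice the area = |222| = 222; area = 111; answer 111

111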